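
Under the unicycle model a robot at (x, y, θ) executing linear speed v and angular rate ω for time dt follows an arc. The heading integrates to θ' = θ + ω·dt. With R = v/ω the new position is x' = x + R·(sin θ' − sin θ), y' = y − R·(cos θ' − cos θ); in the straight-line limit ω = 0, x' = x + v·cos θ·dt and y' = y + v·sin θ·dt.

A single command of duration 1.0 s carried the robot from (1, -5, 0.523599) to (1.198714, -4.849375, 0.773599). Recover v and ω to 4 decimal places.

v = 0.2500, ω = 0.2500

Δθ = 0.773599 − 0.523599 = 0.250000
ω = Δθ/dt = 0.250000/1.0 = 0.2500
R = Δx/(sin θ' − sin θ) = 1.0000
v = R·ω = 1.0000·0.2500 = 0.2500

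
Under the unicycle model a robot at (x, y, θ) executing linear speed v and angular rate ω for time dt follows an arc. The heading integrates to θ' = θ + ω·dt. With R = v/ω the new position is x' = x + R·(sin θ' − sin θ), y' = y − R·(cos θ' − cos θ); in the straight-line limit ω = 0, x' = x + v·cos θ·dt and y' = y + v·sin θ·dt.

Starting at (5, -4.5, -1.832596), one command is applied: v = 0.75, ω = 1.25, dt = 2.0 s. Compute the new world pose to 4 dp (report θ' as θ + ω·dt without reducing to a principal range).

(5.9509, -5.1266, 0.6674)

θ' = -1.8326 + 1.25·2.0 = 0.6674
R = v/ω = 0.75/1.25 = 0.6000
x' = 5 + 0.6000·(sin 0.6674 − sin -1.8326) = 5.9509
y' = -4.5 − 0.6000·(cos 0.6674 − cos -1.8326) = -5.1266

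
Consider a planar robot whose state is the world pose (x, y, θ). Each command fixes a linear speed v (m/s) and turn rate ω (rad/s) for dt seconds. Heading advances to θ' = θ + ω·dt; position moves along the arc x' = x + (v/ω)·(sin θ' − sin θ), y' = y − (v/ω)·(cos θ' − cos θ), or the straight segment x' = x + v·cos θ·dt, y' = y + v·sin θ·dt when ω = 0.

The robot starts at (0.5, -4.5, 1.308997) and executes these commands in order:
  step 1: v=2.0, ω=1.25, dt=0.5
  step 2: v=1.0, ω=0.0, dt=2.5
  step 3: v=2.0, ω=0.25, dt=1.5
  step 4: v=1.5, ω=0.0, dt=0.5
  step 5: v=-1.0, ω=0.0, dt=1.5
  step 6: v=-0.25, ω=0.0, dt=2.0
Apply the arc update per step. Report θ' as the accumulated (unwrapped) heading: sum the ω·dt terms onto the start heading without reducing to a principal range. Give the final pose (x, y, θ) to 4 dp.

(-1.1575, 0.4364, 2.3090)

step 1: θ'=1.9340 (R=1.6000) → pose (0.4501, -3.5175, 1.9340)
step 2: θ'=1.9340 (straight) → pose (-0.4380, -1.1805, 1.9340)
step 3: θ'=2.3090 (R=8.0000) → pose (-1.9987, 1.3610, 2.3090)
step 4: θ'=2.3090 (straight) → pose (-2.5034, 1.9157, 2.3090)
step 5: θ'=2.3090 (straight) → pose (-1.4940, 0.8062, 2.3090)
step 6: θ'=2.3090 (straight) → pose (-1.1575, 0.4364, 2.3090)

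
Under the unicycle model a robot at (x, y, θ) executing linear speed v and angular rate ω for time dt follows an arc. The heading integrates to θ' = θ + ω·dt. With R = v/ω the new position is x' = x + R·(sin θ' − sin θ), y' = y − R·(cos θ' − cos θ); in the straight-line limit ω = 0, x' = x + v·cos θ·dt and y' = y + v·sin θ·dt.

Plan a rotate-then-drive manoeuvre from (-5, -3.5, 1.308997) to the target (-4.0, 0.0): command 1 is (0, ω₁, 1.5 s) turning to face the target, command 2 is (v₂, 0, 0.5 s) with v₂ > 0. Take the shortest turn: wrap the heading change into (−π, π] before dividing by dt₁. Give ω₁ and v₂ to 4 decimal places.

ω₁ = -0.0110, v₂ = 7.2801

heading to target = atan2(0−-3.5, -4−-5) = 1.2925
Δθ = wrap(1.2925 − 1.3090) = -0.0165; ω₁ = Δθ/dt₁ = -0.0110
distance = √((-4−-5)² + (0−-3.5)²) = 3.6401; v₂ = distance/dt₂ = 7.2801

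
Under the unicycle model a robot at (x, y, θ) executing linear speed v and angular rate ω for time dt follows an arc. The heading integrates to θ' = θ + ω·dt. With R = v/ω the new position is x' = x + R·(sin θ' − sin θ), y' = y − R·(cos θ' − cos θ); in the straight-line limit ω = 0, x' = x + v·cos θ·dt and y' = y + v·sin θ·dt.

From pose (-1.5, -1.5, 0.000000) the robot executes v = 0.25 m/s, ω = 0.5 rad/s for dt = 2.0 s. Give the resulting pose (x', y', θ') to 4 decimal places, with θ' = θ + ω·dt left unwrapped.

θ' = 0.0000 + 0.5·2.0 = 1.0000
R = v/ω = 0.25/0.5 = 0.5000
x' = -1.5 + 0.5000·(sin 1.0000 − sin 0.0000) = -1.0793
y' = -1.5 − 0.5000·(cos 1.0000 − cos 0.0000) = -1.2702

(-1.0793, -1.2702, 1.0000)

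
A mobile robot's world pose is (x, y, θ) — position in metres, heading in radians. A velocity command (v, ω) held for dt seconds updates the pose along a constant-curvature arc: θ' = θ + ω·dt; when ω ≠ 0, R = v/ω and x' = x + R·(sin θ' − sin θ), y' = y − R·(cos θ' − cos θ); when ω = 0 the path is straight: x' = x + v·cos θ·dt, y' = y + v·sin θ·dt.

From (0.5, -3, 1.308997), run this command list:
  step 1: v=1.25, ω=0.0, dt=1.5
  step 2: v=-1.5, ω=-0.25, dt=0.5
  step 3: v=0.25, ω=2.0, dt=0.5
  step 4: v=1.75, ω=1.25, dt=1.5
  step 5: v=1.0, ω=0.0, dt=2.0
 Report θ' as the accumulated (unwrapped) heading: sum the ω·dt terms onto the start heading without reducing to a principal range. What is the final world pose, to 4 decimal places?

step 1: θ'=1.3090 (straight) → pose (0.9853, -1.1889, 1.3090)
step 2: θ'=1.1840 (R=6.0000) → pose (0.7465, -1.8993, 1.1840)
step 3: θ'=2.1840 (R=0.1250) → pose (0.7329, -1.7802, 2.1840)
step 4: θ'=4.0590 (R=1.4000) → pose (-1.5237, -1.7349, 4.0590)
step 5: θ'=4.0590 (straight) → pose (-2.7394, -3.3229, 4.0590)

(-2.7394, -3.3229, 4.0590)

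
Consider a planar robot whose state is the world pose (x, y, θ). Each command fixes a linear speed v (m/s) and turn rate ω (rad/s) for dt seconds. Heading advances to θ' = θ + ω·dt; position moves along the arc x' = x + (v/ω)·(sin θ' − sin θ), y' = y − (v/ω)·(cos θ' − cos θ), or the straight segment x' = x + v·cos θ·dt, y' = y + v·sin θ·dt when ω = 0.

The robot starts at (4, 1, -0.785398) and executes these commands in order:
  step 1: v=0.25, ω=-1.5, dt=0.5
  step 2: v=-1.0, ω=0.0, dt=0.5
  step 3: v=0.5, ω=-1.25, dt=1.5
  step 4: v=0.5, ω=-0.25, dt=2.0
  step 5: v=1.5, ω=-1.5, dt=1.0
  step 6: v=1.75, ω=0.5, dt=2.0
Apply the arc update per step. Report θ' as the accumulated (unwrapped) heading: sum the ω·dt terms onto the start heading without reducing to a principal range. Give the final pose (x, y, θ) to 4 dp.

step 1: θ'=-1.5354 (R=-0.1667) → pose (4.0487, 0.8880, -1.5354)
step 2: θ'=-1.5354 (straight) → pose (4.0310, 1.3877, -1.5354)
step 3: θ'=-3.4104 (R=-0.4000) → pose (3.5250, 0.9879, -3.4104)
step 4: θ'=-3.9104 (R=-2.0000) → pose (2.6656, 1.4786, -3.9104)
step 5: θ'=-5.4104 (R=-1.0000) → pose (2.5948, 2.8401, -5.4104)
step 6: θ'=-4.4104 (R=3.5000) → pose (3.2550, 6.1305, -4.4104)

(3.2550, 6.1305, -4.4104)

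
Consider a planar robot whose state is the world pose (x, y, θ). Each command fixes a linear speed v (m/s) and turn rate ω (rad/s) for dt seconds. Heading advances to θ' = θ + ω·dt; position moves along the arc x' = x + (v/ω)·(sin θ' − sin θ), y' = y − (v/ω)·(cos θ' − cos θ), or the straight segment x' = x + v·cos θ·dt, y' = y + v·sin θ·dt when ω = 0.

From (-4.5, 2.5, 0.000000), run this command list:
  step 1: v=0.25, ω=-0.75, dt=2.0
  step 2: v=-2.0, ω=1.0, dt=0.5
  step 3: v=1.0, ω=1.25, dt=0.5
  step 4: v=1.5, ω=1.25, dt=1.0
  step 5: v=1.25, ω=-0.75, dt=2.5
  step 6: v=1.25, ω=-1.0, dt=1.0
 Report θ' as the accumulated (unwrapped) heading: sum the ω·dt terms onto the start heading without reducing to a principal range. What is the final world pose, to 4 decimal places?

(0.0277, 1.8012, -2.0000)

step 1: θ'=-1.5000 (R=-0.3333) → pose (-4.1675, 2.1902, -1.5000)
step 2: θ'=-1.0000 (R=-2.0000) → pose (-4.4795, 3.1294, -1.0000)
step 3: θ'=-0.3750 (R=0.8000) → pose (-4.0994, 2.8172, -0.3750)
step 4: θ'=0.8750 (R=1.2000) → pose (-2.7388, 3.1646, 0.8750)
step 5: θ'=-1.0000 (R=-1.6667) → pose (-0.0571, 2.9968, -1.0000)
step 6: θ'=-2.0000 (R=-1.2500) → pose (0.0277, 1.8012, -2.0000)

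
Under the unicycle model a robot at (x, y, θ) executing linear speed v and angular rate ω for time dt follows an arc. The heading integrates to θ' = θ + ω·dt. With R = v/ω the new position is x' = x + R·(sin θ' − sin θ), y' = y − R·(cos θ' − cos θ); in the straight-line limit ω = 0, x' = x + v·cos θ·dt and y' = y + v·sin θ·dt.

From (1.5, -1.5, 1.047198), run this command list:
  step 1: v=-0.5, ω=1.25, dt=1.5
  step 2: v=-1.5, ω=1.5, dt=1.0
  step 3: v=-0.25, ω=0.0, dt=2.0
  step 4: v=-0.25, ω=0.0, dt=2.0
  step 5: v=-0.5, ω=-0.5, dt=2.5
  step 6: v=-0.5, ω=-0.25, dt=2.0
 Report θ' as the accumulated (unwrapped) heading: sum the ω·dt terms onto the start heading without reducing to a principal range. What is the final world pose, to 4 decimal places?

(5.1148, 0.0557, 2.6722)

step 1: θ'=2.9222 (R=-0.4000) → pose (1.7594, -2.0904, 2.9222)
step 2: θ'=4.4222 (R=-1.0000) → pose (2.9352, -1.4005, 4.4222)
step 3: θ'=4.4222 (straight) → pose (3.0783, -0.9214, 4.4222)
step 4: θ'=4.4222 (straight) → pose (3.2213, -0.4423, 4.4222)
step 5: θ'=3.1722 (R=1.0000) → pose (4.1489, 0.2711, 3.1722)
step 6: θ'=2.6722 (R=2.0000) → pose (5.1148, 0.0557, 2.6722)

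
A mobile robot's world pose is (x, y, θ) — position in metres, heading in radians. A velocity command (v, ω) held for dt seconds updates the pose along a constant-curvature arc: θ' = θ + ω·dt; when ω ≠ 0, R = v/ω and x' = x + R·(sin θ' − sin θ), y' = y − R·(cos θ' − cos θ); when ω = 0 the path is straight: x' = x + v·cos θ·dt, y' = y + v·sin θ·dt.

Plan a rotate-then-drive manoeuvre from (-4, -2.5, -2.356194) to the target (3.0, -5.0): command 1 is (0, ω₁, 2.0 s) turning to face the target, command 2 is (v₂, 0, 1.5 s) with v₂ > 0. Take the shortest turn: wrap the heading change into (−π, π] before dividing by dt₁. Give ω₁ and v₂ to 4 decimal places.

ω₁ = 1.0066, v₂ = 4.9554

heading to target = atan2(-5−-2.5, 3−-4) = -0.3430
Δθ = wrap(-0.3430 − -2.3562) = 2.0132; ω₁ = Δθ/dt₁ = 1.0066
distance = √((3−-4)² + (-5−-2.5)²) = 7.4330; v₂ = distance/dt₂ = 4.9554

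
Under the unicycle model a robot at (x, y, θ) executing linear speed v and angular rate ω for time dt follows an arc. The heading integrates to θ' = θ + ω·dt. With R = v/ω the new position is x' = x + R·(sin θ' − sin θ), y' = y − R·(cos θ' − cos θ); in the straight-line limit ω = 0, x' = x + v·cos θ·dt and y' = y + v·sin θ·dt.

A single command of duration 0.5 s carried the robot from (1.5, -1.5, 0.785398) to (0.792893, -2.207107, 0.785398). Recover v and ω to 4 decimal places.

Δθ = 0.785398 − 0.785398 = 0.000000
ω = Δθ/dt = 0.000000/0.5 = 0.0000
ω = 0 → v = (Δx·cos θ + Δy·sin θ)/dt = -2.0000

v = -2.0000, ω = 0.0000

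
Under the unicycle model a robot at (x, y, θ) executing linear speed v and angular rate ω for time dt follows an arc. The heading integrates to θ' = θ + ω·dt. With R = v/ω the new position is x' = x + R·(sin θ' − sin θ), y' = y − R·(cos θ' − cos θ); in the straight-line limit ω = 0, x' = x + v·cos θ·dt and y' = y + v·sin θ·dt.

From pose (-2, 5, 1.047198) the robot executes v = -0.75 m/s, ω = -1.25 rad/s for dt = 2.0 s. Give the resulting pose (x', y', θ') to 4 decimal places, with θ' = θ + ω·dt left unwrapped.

θ' = 1.0472 + -1.25·2.0 = -1.4528
R = v/ω = -0.75/-1.25 = 0.6000
x' = -2 + 0.6000·(sin -1.4528 − sin 1.0472) = -3.1154
y' = 5 − 0.6000·(cos -1.4528 − cos 1.0472) = 5.2294

(-3.1154, 5.2294, -1.4528)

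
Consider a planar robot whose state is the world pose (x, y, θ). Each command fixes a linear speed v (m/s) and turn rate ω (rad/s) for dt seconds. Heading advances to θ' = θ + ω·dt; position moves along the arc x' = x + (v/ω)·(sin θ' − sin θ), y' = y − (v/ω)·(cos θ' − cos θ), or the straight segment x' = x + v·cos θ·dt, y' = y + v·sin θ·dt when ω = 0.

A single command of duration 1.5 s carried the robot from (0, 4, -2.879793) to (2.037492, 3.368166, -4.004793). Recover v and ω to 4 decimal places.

v = -1.5000, ω = -0.7500

Δθ = -4.004793 − -2.879793 = -1.125000
ω = Δθ/dt = -1.125000/1.5 = -0.7500
R = Δx/(sin θ' − sin θ) = 2.0000
v = R·ω = 2.0000·-0.7500 = -1.5000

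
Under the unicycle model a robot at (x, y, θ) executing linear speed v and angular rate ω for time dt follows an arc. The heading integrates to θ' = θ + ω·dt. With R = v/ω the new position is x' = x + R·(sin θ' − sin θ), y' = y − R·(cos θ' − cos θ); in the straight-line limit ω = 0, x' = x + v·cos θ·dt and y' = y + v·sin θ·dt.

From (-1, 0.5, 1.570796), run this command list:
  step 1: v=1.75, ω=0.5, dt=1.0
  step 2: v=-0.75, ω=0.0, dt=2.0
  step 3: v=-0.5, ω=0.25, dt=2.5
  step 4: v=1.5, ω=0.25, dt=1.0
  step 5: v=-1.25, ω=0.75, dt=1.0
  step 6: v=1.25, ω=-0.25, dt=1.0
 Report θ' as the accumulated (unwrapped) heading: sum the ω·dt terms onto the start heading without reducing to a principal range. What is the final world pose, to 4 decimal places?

step 1: θ'=2.0708 (R=3.5000) → pose (-1.4285, 2.1780, 2.0708)
step 2: θ'=2.0708 (straight) → pose (-0.7093, 0.8616, 2.0708)
step 3: θ'=2.6958 (R=-2.0000) → pose (0.1835, 0.0159, 2.6958)
step 4: θ'=2.9458 (R=6.0000) → pose (-1.2363, 0.4877, 2.9458)
step 5: θ'=3.6958 (R=-1.6667) → pose (-0.0349, 0.7053, 3.6958)
step 6: θ'=3.4458 (R=-5.0000) → pose (-1.1686, 0.1865, 3.4458)

(-1.1686, 0.1865, 3.4458)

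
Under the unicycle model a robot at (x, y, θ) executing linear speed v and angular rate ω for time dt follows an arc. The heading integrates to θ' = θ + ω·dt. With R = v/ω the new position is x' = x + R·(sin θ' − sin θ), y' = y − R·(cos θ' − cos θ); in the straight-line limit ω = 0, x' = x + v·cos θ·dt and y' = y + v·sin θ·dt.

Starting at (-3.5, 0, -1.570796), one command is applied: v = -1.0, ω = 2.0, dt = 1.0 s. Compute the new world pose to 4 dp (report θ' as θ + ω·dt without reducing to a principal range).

θ' = -1.5708 + 2.0·1.0 = 0.4292
R = v/ω = -1.0/2.0 = -0.5000
x' = -3.5 + -0.5000·(sin 0.4292 − sin -1.5708) = -4.2081
y' = 0 − -0.5000·(cos 0.4292 − cos -1.5708) = 0.4546

(-4.2081, 0.4546, 0.4292)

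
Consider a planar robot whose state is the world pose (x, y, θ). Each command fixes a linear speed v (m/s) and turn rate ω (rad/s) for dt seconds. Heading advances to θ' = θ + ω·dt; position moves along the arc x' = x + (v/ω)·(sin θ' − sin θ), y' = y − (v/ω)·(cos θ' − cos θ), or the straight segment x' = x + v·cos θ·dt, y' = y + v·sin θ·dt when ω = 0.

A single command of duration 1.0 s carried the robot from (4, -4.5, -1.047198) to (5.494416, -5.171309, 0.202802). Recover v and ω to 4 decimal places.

Δθ = 0.202802 − -1.047198 = 1.250000
ω = Δθ/dt = 1.250000/1.0 = 1.2500
R = Δx/(sin θ' − sin θ) = 1.4000
v = R·ω = 1.4000·1.2500 = 1.7500

v = 1.7500, ω = 1.2500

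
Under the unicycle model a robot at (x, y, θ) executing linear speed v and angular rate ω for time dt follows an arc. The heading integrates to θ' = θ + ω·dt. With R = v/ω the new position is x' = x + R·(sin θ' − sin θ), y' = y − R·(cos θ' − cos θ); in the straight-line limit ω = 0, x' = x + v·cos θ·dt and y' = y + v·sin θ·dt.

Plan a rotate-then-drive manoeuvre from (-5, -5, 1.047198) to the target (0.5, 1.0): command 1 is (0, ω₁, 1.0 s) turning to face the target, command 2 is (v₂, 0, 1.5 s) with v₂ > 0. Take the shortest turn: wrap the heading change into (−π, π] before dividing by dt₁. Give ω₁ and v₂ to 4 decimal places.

ω₁ = -0.2183, v₂ = 5.4263

heading to target = atan2(1−-5, 0.5−-5) = 0.8288
Δθ = wrap(0.8288 − 1.0472) = -0.2183; ω₁ = Δθ/dt₁ = -0.2183
distance = √((0.5−-5)² + (1−-5)²) = 8.1394; v₂ = distance/dt₂ = 5.4263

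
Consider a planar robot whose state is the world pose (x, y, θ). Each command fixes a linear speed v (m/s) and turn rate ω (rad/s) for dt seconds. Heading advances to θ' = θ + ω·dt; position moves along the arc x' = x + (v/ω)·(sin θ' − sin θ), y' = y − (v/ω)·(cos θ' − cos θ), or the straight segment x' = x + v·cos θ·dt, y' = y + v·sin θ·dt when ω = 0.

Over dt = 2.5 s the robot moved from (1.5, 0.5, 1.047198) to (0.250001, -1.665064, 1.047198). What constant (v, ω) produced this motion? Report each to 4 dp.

v = -1.0000, ω = 0.0000

Δθ = 1.047198 − 1.047198 = 0.000000
ω = Δθ/dt = 0.000000/2.5 = 0.0000
ω = 0 → v = (Δx·cos θ + Δy·sin θ)/dt = -1.0000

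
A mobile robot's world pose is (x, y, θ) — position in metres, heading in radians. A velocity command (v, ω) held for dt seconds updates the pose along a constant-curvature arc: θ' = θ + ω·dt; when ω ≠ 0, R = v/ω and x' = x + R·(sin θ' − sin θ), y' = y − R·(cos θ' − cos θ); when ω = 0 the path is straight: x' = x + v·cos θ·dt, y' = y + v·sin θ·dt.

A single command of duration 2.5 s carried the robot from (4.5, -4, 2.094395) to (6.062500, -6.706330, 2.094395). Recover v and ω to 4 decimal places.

Δθ = 2.094395 − 2.094395 = 0.000000
ω = Δθ/dt = 0.000000/2.5 = 0.0000
ω = 0 → v = (Δx·cos θ + Δy·sin θ)/dt = -1.2500

v = -1.2500, ω = 0.0000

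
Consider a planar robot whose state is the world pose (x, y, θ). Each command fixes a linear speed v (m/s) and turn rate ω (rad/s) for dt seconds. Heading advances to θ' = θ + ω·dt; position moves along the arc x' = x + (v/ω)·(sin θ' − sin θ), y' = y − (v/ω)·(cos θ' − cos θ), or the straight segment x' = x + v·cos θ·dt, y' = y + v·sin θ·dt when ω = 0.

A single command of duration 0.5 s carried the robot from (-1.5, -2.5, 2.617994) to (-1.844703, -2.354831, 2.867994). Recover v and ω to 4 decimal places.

Δθ = 2.867994 − 2.617994 = 0.250000
ω = Δθ/dt = 0.250000/0.5 = 0.5000
R = Δx/(sin θ' − sin θ) = 1.5000
v = R·ω = 1.5000·0.5000 = 0.7500

v = 0.7500, ω = 0.5000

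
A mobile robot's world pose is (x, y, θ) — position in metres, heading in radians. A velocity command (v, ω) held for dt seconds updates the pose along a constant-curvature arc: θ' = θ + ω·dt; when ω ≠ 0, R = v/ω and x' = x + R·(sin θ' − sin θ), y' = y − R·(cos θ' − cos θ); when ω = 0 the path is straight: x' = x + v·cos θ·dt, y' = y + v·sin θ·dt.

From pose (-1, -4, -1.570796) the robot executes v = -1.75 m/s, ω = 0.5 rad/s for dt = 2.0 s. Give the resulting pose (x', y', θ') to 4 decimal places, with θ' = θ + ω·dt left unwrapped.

θ' = -1.5708 + 0.5·2.0 = -0.5708
R = v/ω = -1.75/0.5 = -3.5000
x' = -1 + -3.5000·(sin -0.5708 − sin -1.5708) = -2.6089
y' = -4 − -3.5000·(cos -0.5708 − cos -1.5708) = -1.0549

(-2.6089, -1.0549, -0.5708)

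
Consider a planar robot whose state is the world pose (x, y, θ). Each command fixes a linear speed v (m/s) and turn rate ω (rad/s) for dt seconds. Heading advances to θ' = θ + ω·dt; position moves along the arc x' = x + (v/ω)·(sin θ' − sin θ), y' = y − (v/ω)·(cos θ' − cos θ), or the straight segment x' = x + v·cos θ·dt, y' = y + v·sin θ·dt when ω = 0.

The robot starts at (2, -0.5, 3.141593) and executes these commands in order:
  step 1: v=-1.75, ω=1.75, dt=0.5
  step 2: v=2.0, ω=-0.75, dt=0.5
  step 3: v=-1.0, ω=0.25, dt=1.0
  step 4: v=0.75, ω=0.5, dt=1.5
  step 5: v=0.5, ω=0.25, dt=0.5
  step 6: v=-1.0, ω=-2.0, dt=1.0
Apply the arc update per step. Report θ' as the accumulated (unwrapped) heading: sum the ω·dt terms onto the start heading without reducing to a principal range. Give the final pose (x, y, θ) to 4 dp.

step 1: θ'=4.0166 (R=-1.0000) → pose (2.7675, -0.1410, 4.0166)
step 2: θ'=3.6416 (R=-2.6667) → pose (1.9992, -0.7719, 3.6416)
step 3: θ'=3.8916 (R=-4.0000) → pose (2.8081, -0.1883, 3.8916)
step 4: θ'=4.6416 (R=1.5000) → pose (2.3343, -1.1797, 4.6416)
step 5: θ'=4.7666 (R=2.0000) → pose (2.3322, -1.4296, 4.7666)
step 6: θ'=2.7666 (R=0.5000) → pose (3.0146, -0.9372, 2.7666)

(3.0146, -0.9372, 2.7666)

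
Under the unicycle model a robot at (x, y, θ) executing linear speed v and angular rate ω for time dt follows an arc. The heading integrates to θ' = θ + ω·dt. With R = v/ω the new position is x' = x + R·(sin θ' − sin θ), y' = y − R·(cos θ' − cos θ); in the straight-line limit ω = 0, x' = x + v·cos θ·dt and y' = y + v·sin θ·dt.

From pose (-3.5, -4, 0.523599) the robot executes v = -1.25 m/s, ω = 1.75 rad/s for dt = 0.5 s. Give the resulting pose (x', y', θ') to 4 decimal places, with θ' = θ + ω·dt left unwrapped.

θ' = 0.5236 + 1.75·0.5 = 1.3986
R = v/ω = -1.25/1.75 = -0.7143
x' = -3.5 + -0.7143·(sin 1.3986 − sin 0.5236) = -3.8466
y' = -4 − -0.7143·(cos 1.3986 − cos 0.5236) = -4.4962

(-3.8466, -4.4962, 1.3986)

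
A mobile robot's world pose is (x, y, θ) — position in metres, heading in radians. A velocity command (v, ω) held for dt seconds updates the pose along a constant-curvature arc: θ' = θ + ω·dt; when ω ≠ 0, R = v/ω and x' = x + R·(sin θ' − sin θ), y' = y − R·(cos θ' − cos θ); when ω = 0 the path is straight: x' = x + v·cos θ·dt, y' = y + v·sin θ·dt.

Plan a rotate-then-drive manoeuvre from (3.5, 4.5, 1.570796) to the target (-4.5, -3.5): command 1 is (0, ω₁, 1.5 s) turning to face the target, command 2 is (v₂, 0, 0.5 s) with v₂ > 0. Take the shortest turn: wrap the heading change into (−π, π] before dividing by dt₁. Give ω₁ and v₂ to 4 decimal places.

ω₁ = 1.5708, v₂ = 22.6274

heading to target = atan2(-3.5−4.5, -4.5−3.5) = -2.3562
Δθ = wrap(-2.3562 − 1.5708) = 2.3562; ω₁ = Δθ/dt₁ = 1.5708
distance = √((-4.5−3.5)² + (-3.5−4.5)²) = 11.3137; v₂ = distance/dt₂ = 22.6274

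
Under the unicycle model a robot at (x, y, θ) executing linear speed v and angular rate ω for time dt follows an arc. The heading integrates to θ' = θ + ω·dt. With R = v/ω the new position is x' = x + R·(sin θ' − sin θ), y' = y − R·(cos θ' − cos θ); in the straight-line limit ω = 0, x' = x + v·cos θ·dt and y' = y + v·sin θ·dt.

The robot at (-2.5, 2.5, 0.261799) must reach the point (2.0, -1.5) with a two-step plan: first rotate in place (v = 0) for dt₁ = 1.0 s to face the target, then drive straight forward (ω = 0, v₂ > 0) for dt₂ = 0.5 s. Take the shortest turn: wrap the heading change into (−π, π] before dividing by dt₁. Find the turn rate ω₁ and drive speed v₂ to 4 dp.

heading to target = atan2(-1.5−2.5, 2−-2.5) = -0.7266
Δθ = wrap(-0.7266 − 0.2618) = -0.9884; ω₁ = Δθ/dt₁ = -0.9884
distance = √((2−-2.5)² + (-1.5−2.5)²) = 6.0208; v₂ = distance/dt₂ = 12.0416

ω₁ = -0.9884, v₂ = 12.0416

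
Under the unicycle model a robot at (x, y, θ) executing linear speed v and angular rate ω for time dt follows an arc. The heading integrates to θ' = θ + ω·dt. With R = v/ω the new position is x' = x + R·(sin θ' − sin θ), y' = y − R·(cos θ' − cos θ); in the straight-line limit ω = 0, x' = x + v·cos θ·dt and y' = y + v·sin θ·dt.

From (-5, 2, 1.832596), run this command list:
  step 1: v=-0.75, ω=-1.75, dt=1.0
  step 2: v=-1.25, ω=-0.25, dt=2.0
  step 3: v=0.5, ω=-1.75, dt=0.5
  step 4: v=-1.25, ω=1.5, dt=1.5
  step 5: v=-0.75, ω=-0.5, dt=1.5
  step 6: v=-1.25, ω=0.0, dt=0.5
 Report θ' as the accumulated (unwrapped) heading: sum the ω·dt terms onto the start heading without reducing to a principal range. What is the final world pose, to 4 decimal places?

(-10.6711, 1.2087, 0.2076)

step 1: θ'=0.0826 (R=0.4286) → pose (-5.3786, 1.4620, 0.0826)
step 2: θ'=-0.4174 (R=5.0000) → pose (-7.8181, 1.8742, -0.4174)
step 3: θ'=-1.2924 (R=-0.2857) → pose (-7.6592, 1.6915, -1.2924)
step 4: θ'=0.9576 (R=-0.8333) → pose (-9.1419, 1.9421, 0.9576)
step 5: θ'=0.2076 (R=1.5000) → pose (-10.0595, 1.3375, 0.2076)
step 6: θ'=0.2076 (straight) → pose (-10.6711, 1.2087, 0.2076)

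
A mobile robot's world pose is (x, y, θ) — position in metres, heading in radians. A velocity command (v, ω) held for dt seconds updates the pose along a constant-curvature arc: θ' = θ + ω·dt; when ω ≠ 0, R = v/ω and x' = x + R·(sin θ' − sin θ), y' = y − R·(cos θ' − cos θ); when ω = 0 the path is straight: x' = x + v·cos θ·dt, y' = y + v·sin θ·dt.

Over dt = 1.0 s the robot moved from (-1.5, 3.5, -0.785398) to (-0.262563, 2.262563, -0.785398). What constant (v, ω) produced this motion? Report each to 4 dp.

Δθ = -0.785398 − -0.785398 = 0.000000
ω = Δθ/dt = 0.000000/1.0 = 0.0000
ω = 0 → v = (Δx·cos θ + Δy·sin θ)/dt = 1.7500

v = 1.7500, ω = 0.0000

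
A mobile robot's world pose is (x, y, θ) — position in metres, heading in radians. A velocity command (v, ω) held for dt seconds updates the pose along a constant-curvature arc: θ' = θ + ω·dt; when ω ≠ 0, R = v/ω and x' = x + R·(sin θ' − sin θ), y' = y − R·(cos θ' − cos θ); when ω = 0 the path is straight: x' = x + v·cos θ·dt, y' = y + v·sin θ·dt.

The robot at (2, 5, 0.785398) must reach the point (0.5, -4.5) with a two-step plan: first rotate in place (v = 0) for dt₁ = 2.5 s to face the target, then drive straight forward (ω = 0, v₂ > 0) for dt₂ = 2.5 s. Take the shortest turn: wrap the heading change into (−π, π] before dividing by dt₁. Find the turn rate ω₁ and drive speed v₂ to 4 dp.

heading to target = atan2(-4.5−5, 0.5−2) = -1.7274
Δθ = wrap(-1.7274 − 0.7854) = -2.5128; ω₁ = Δθ/dt₁ = -1.0051
distance = √((0.5−2)² + (-4.5−5)²) = 9.6177; v₂ = distance/dt₂ = 3.8471

ω₁ = -1.0051, v₂ = 3.8471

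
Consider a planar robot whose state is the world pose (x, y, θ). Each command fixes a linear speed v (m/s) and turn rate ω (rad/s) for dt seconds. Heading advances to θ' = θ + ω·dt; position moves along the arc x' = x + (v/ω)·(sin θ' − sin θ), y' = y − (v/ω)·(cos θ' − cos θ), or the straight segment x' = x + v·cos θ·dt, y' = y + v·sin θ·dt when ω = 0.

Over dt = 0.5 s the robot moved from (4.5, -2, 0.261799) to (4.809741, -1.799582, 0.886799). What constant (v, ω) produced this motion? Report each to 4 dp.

Δθ = 0.886799 − 0.261799 = 0.625000
ω = Δθ/dt = 0.625000/0.5 = 1.2500
R = Δx/(sin θ' − sin θ) = 0.6000
v = R·ω = 0.6000·1.2500 = 0.7500

v = 0.7500, ω = 1.2500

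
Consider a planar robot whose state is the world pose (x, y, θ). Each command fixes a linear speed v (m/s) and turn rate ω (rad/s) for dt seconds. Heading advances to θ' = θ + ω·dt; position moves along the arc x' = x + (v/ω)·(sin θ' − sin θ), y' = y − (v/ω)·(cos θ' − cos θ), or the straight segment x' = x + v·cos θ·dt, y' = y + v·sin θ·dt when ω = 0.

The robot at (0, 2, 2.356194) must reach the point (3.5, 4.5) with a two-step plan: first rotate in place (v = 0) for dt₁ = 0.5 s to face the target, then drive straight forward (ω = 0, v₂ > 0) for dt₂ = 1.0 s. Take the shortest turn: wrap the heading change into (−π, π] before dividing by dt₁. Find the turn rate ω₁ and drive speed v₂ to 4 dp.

ω₁ = -3.4719, v₂ = 4.3012

heading to target = atan2(4.5−2, 3.5−0) = 0.6202
Δθ = wrap(0.6202 − 2.3562) = -1.7359; ω₁ = Δθ/dt₁ = -3.4719
distance = √((3.5−0)² + (4.5−2)²) = 4.3012; v₂ = distance/dt₂ = 4.3012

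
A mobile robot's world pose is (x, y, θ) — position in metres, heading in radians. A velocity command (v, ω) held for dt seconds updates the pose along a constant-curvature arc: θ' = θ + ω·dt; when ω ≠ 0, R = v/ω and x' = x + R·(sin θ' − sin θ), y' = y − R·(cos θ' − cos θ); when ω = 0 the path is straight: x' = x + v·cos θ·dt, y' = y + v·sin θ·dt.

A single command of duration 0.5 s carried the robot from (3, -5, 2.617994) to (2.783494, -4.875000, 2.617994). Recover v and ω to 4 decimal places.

Δθ = 2.617994 − 2.617994 = 0.000000
ω = Δθ/dt = 0.000000/0.5 = 0.0000
ω = 0 → v = (Δx·cos θ + Δy·sin θ)/dt = 0.5000

v = 0.5000, ω = 0.0000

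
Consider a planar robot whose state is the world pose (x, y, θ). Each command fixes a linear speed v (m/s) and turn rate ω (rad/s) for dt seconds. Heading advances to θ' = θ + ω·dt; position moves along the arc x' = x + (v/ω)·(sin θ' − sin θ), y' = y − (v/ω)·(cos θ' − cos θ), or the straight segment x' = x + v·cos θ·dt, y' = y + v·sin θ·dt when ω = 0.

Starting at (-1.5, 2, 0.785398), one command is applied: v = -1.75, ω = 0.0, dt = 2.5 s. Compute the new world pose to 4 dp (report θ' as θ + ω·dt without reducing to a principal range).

θ' = 0.7854 + 0.0·2.5 = 0.7854
ω = 0 → straight: x' = -1.5 + -1.75·cos(0.7854)·2.5 = -4.5936
y' = 2 + -1.75·sin(0.7854)·2.5 = -1.0936

(-4.5936, -1.0936, 0.7854)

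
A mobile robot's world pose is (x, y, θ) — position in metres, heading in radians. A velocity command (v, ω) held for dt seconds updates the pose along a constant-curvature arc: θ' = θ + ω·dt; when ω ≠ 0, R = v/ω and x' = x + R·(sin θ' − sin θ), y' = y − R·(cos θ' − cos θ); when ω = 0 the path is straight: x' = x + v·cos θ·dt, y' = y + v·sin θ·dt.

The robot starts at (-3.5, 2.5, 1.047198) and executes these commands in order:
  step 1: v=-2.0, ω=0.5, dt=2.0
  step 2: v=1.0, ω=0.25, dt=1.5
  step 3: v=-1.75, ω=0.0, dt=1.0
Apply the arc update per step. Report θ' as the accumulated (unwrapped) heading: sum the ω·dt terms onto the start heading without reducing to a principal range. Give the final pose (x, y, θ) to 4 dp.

(-3.1930, -1.3130, 2.4222)

step 1: θ'=2.0472 (R=-4.0000) → pose (-3.5905, -1.3343, 2.0472)
step 2: θ'=2.4222 (R=4.0000) → pose (-4.5094, -0.1599, 2.4222)
step 3: θ'=2.4222 (straight) → pose (-3.1930, -1.3130, 2.4222)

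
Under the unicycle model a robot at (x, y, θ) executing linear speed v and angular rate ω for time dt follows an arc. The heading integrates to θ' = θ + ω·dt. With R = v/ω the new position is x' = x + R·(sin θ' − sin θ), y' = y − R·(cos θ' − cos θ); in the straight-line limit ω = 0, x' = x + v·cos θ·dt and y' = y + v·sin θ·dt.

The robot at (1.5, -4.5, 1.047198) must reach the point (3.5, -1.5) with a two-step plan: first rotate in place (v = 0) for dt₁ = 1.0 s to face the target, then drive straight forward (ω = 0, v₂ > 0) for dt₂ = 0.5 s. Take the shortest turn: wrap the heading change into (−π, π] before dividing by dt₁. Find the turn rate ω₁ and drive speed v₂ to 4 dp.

ω₁ = -0.0644, v₂ = 7.2111

heading to target = atan2(-1.5−-4.5, 3.5−1.5) = 0.9828
Δθ = wrap(0.9828 − 1.0472) = -0.0644; ω₁ = Δθ/dt₁ = -0.0644
distance = √((3.5−1.5)² + (-1.5−-4.5)²) = 3.6056; v₂ = distance/dt₂ = 7.2111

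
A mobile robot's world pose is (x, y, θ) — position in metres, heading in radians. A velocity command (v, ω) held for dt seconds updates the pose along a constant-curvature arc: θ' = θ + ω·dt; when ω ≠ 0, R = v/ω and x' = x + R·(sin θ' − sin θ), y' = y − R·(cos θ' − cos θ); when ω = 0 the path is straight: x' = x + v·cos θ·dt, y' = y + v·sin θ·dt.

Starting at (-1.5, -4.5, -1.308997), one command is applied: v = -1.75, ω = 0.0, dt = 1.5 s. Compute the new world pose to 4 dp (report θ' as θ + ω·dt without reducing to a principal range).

θ' = -1.3090 + 0.0·1.5 = -1.3090
ω = 0 → straight: x' = -1.5 + -1.75·cos(-1.3090)·1.5 = -2.1794
y' = -4.5 + -1.75·sin(-1.3090)·1.5 = -1.9644

(-2.1794, -1.9644, -1.3090)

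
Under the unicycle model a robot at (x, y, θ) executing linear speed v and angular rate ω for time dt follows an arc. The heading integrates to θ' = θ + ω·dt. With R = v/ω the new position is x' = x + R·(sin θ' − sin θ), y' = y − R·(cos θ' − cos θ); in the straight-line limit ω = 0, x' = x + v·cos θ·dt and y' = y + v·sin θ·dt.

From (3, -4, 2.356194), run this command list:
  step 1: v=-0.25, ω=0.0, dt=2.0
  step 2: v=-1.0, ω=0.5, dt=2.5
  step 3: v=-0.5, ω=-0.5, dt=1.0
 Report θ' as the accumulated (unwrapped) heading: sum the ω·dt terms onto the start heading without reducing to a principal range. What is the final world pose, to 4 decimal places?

step 1: θ'=2.3562 (straight) → pose (3.3536, -4.3536, 2.3562)
step 2: θ'=3.6062 (R=-2.0000) → pose (5.6639, -4.7273, 3.6062)
step 3: θ'=3.1062 (R=1.0000) → pose (6.1474, -4.6220, 3.1062)

(6.1474, -4.6220, 3.1062)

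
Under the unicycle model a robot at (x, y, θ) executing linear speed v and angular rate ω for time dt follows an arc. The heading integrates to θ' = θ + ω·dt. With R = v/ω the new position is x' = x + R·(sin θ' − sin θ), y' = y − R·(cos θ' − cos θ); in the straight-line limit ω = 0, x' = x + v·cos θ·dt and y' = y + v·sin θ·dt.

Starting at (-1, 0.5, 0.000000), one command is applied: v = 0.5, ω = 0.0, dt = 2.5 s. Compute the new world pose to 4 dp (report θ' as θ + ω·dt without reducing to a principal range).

(0.2500, 0.5000, 0.0000)

θ' = 0.0000 + 0.0·2.5 = 0.0000
ω = 0 → straight: x' = -1 + 0.5·cos(0.0000)·2.5 = 0.2500
y' = 0.5 + 0.5·sin(0.0000)·2.5 = 0.5000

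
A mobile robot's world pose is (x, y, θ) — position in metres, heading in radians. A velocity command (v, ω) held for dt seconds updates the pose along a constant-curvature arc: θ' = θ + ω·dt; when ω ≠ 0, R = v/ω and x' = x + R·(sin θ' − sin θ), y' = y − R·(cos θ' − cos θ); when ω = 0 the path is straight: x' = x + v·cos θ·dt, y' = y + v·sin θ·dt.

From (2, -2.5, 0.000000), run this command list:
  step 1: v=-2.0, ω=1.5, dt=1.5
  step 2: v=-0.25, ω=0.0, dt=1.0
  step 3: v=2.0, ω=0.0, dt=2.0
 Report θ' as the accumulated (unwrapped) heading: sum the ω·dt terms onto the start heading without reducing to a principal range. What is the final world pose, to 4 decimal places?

step 1: θ'=2.2500 (R=-1.3333) → pose (0.9626, -4.6709, 2.2500)
step 2: θ'=2.2500 (straight) → pose (1.1196, -4.8654, 2.2500)
step 3: θ'=2.2500 (straight) → pose (-1.3931, -1.7531, 2.2500)

(-1.3931, -1.7531, 2.2500)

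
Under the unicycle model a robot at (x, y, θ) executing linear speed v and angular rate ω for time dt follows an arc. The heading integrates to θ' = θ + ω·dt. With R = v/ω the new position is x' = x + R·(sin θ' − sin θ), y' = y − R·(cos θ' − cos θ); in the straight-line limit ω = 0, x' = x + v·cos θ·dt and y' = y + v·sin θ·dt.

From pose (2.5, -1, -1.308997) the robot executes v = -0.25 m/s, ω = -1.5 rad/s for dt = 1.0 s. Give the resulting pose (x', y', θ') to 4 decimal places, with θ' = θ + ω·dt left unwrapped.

(2.6066, -0.7993, -2.8090)

θ' = -1.3090 + -1.5·1.0 = -2.8090
R = v/ω = -0.25/-1.5 = 0.1667
x' = 2.5 + 0.1667·(sin -2.8090 − sin -1.3090) = 2.6066
y' = -1 − 0.1667·(cos -2.8090 − cos -1.3090) = -0.7993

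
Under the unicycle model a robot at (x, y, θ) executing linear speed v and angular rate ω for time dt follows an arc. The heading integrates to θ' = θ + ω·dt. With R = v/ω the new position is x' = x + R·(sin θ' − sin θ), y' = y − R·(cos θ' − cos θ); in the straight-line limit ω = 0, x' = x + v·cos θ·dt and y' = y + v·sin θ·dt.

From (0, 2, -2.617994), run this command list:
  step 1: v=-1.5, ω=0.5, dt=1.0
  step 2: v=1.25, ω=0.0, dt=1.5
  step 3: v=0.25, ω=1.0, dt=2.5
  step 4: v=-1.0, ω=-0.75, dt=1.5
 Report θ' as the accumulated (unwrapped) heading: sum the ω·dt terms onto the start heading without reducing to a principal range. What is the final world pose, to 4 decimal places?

step 1: θ'=-2.1180 (R=-3.0000) → pose (1.0620, 3.0372, -2.1180)
step 2: θ'=-2.1180 (straight) → pose (0.0864, 1.4360, -2.1180)
step 3: θ'=0.3820 (R=0.2500) → pose (0.3931, 1.0739, 0.3820)
step 4: θ'=-0.7430 (R=1.3333) → pose (-1.0059, 1.3292, -0.7430)

(-1.0059, 1.3292, -0.7430)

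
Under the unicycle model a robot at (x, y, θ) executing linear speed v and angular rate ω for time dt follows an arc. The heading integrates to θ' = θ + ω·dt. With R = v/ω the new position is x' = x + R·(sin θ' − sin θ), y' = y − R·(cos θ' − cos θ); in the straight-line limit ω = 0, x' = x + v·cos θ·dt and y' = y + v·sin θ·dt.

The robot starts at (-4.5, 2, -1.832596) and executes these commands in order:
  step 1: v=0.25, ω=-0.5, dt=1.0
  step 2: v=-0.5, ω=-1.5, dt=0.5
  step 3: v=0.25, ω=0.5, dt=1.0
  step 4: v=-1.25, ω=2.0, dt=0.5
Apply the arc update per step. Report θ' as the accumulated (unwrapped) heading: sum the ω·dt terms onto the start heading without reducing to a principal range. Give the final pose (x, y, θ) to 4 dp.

step 1: θ'=-2.3326 (R=-0.5000) → pose (-4.6212, 1.7843, -2.3326)
step 2: θ'=-3.0826 (R=0.3333) → pose (-4.3996, 1.8870, -3.0826)
step 3: θ'=-2.5826 (R=0.5000) → pose (-4.6353, 1.8117, -2.5826)
step 4: θ'=-1.5826 (R=-0.6250) → pose (-4.3418, 2.3342, -1.5826)

(-4.3418, 2.3342, -1.5826)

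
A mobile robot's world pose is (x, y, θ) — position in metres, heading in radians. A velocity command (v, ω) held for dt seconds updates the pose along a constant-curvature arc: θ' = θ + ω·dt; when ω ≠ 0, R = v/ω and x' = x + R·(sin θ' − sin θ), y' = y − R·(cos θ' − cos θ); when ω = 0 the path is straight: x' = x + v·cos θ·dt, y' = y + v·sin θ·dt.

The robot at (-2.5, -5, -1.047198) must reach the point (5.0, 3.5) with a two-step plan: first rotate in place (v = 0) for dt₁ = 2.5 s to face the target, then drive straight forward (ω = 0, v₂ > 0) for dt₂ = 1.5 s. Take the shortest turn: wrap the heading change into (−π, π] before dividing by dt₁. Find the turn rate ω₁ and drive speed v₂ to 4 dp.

heading to target = atan2(3.5−-5, 5−-2.5) = 0.8478
Δθ = wrap(0.8478 − -1.0472) = 1.8950; ω₁ = Δθ/dt₁ = 0.7580
distance = √((5−-2.5)² + (3.5−-5)²) = 11.3358; v₂ = distance/dt₂ = 7.5572

ω₁ = 0.7580, v₂ = 7.5572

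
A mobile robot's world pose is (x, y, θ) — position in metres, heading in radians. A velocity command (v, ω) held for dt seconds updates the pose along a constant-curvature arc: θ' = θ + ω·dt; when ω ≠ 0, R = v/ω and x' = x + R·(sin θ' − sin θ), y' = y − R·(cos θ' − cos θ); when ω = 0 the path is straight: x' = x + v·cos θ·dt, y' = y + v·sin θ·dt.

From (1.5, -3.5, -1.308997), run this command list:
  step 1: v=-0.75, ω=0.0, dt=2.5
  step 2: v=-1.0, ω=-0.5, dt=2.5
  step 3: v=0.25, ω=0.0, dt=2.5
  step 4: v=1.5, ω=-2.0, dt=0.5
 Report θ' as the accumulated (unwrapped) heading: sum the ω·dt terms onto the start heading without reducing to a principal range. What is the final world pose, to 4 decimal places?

(0.6076, 0.0956, -3.5590)

step 1: θ'=-1.3090 (straight) → pose (1.0147, -1.6889, -1.3090)
step 2: θ'=-2.5590 (R=2.0000) → pose (1.8462, 0.4988, -2.5590)
step 3: θ'=-2.5590 (straight) → pose (1.3243, 0.1550, -2.5590)
step 4: θ'=-3.5590 (R=-0.7500) → pose (0.6076, 0.0956, -3.5590)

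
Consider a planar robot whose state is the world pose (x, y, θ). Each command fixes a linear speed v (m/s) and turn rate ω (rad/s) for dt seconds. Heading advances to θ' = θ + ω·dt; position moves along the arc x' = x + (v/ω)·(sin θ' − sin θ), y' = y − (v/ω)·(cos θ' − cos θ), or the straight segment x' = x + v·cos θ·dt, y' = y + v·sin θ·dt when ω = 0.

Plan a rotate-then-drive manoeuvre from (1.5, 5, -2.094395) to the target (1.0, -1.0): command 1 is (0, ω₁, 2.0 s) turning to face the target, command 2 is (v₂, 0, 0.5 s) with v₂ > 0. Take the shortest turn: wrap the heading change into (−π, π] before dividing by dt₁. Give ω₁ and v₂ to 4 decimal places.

heading to target = atan2(-1−5, 1−1.5) = -1.6539
Δθ = wrap(-1.6539 − -2.0944) = 0.4405; ω₁ = Δθ/dt₁ = 0.2202
distance = √((1−1.5)² + (-1−5)²) = 6.0208; v₂ = distance/dt₂ = 12.0416

ω₁ = 0.2202, v₂ = 12.0416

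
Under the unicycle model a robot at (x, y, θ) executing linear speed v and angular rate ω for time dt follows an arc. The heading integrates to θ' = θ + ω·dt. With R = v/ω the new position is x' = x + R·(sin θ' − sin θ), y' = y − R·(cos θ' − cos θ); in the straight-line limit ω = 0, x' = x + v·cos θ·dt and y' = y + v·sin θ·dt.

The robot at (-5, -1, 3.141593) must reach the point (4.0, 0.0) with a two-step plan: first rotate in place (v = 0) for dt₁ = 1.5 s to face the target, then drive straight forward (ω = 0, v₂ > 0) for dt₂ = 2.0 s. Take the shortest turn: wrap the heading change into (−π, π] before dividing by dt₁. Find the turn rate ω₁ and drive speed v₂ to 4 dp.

ω₁ = -2.0206, v₂ = 4.5277

heading to target = atan2(0−-1, 4−-5) = 0.1107
Δθ = wrap(0.1107 − 3.1416) = -3.0309; ω₁ = Δθ/dt₁ = -2.0206
distance = √((4−-5)² + (0−-1)²) = 9.0554; v₂ = distance/dt₂ = 4.5277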